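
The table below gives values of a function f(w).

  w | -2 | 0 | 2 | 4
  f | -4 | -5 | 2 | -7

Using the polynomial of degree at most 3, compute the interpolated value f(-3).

Evaluate each Lagrange basis at w = -3:
L_0(-3) = (-3)·(-5)·(-7)/[(-2)·(-4)·(-6)] = 35/16
L_1(-3) = (-1)·(-5)·(-7)/[(2)·(-2)·(-4)] = -35/16
L_2(-3) = (-1)·(-3)·(-7)/[(4)·(2)·(-2)] = 21/16
L_3(-3) = (-1)·(-3)·(-5)/[(6)·(4)·(2)] = -5/16
Sum: (-4)·(35/16) + (-5)·(-35/16) + 2·(21/16) + (-7)·(-5/16) = 7

7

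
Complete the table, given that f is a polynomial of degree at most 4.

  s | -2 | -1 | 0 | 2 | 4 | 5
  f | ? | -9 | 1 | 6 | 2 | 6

The 5 known values determine f uniquely (degree ≤ 4).
Evaluate each Lagrange basis at s = -2:
L_0(-2) = (-2)·(-4)·(-6)·(-7)/[(-1)·(-3)·(-5)·(-6)] = 56/15
L_1(-2) = (-1)·(-4)·(-6)·(-7)/[(1)·(-2)·(-4)·(-5)] = -21/5
L_2(-2) = (-1)·(-2)·(-6)·(-7)/[(3)·(2)·(-2)·(-3)] = 7/3
L_3(-2) = (-1)·(-2)·(-4)·(-7)/[(5)·(4)·(2)·(-1)] = -7/5
L_4(-2) = (-1)·(-2)·(-4)·(-6)/[(6)·(5)·(3)·(1)] = 8/15
Sum: (-9)·(56/15) + 1·(-21/5) + 6·(7/3) + 2·(-7/5) + 6·(8/15) = -117/5

-117/5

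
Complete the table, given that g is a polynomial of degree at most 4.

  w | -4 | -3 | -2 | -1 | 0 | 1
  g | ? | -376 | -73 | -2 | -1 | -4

The 5 known values determine g uniquely (degree ≤ 4).
Evaluate each Lagrange basis at w = -4:
L_0(-4) = (-2)·(-3)·(-4)·(-5)/[(-1)·(-2)·(-3)·(-4)] = 5
L_1(-4) = (-1)·(-3)·(-4)·(-5)/[(1)·(-1)·(-2)·(-3)] = -10
L_2(-4) = (-1)·(-2)·(-4)·(-5)/[(2)·(1)·(-1)·(-2)] = 10
L_3(-4) = (-1)·(-2)·(-3)·(-5)/[(3)·(2)·(1)·(-1)] = -5
L_4(-4) = (-1)·(-2)·(-3)·(-4)/[(4)·(3)·(2)·(1)] = 1
Sum: (-376)·(5) + (-73)·(-10) + (-2)·(10) + (-1)·(-5) + (-4)·(1) = -1169

-1169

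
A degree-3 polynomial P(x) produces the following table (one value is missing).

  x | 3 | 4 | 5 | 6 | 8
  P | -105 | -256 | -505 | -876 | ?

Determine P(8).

-2080

The 4 known values determine P uniquely (degree ≤ 3).
L_0(8) = (4)·(3)·(2)/[(-1)·(-2)·(-3)] = -4
L_1(8) = (5)·(3)·(2)/[(1)·(-1)·(-2)] = 15
L_2(8) = (5)·(4)·(2)/[(2)·(1)·(-1)] = -20
L_3(8) = (5)·(4)·(3)/[(3)·(2)·(1)] = 10
Sum: (-105)·(-4) + (-256)·(15) + (-505)·(-20) + (-876)·(10) = -2080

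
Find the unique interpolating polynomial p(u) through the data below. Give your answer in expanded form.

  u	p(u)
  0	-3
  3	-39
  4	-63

Build the Lagrange basis polynomials:
L_0(u) = (u - 3)(u - 4) / [12] = (1/12)u^2 - (7/12)u + 1
L_1(u) = u(u - 4) / [-3] = -(1/3)u^2 + (4/3)u
L_2(u) = u(u - 3) / [4] = (1/4)u^2 - (3/4)u
p(u) = (-3)·L_0 + (-39)·L_1 + (-63)·L_2
  (-3)·L_0(u) = -(1/4)u^2 + (7/4)u - 3
  (-39)·L_1(u) = 13u^2 - 52u
  (-63)·L_2(u) = -(63/4)u^2 + (189/4)u
Adding term by term: -3u^2 - 3u - 3

p(u) = -3u^2 - 3u - 3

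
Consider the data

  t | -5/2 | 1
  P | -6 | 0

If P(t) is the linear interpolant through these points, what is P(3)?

24/7

L_0(3) = (2)/[(-7/2)] = -4/7
L_1(3) = (11/2)/[(7/2)] = 11/7
Sum: (-6)·(-4/7) + 0 = 24/7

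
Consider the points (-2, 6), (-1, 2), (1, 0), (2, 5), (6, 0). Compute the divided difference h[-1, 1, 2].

2

h[-1,1] = (0 - 2) / (1 - (-1)) = -1
h[1,2] = (5 - 0) / (2 - 1) = 5
h[-1,1,2] = (5 - (-1)) / (2 - (-1)) = 2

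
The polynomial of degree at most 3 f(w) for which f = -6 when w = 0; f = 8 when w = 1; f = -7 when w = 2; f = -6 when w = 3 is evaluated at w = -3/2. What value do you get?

-2877/16

Evaluate each Lagrange basis at w = -3/2:
L_0(-3/2) = (-5/2)·(-7/2)·(-9/2)/[(-1)·(-2)·(-3)] = 105/16
L_1(-3/2) = (-3/2)·(-7/2)·(-9/2)/[(1)·(-1)·(-2)] = -189/16
L_2(-3/2) = (-3/2)·(-5/2)·(-9/2)/[(2)·(1)·(-1)] = 135/16
L_3(-3/2) = (-3/2)·(-5/2)·(-7/2)/[(3)·(2)·(1)] = -35/16
Sum: (-6)·(105/16) + 8·(-189/16) + (-7)·(135/16) + (-6)·(-35/16) = -2877/16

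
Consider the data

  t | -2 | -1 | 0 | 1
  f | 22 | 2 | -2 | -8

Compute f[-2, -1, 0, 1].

f[-2,-1] = (2 - 22) / (-1 - (-2)) = -20
f[-1,0] = (-2 - 2) / (0 - (-1)) = -4
f[0,1] = (-8 - (-2)) / (1 - 0) = -6
f[-2,-1,0] = (-4 - (-20)) / (0 - (-2)) = 8
f[-1,0,1] = (-6 - (-4)) / (1 - (-1)) = -1
f[-2,-1,0,1] = (-1 - 8) / (1 - (-2)) = -3

-3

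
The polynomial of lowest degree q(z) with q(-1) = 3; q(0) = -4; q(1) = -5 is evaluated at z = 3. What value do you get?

11

Using Newton's divided-difference form:
q[-1,0] = (-4 - 3) / (0 - (-1)) = -7
q[0,1] = (-5 - (-4)) / (1 - 0) = -1
q[-1,0,1] = (-1 - (-7)) / (1 - (-1)) = 3
q(3) = 3 + (-7)·(4) + 3·(4)·(3) = 11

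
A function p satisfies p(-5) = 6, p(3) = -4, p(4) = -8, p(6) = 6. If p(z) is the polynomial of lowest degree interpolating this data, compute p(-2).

118/3

Using Newton's divided-difference form:
p[-5,3] = (-4 - 6) / (3 - (-5)) = -5/4
p[3,4] = (-8 - (-4)) / (4 - 3) = -4
p[4,6] = (6 - (-8)) / (6 - 4) = 7
p[-5,3,4] = (-4 - (-5/4)) / (4 - (-5)) = -11/36
p[3,4,6] = (7 - (-4)) / (6 - 3) = 11/3
p[-5,3,4,6] = (11/3 - (-11/36)) / (6 - (-5)) = 13/36
p(-2) = 6 + (-5/4)·(3) + (-11/36)·(3)·(-5) + (13/36)·(3)·(-5)·(-6) = 118/3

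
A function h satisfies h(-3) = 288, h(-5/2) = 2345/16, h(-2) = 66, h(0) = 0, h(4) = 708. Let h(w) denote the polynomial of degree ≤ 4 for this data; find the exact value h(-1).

Evaluate each Lagrange basis at w = -1:
L_0(-1) = (3/2)·(1)·(-1)·(-5)/[(-1/2)·(-1)·(-3)·(-7)] = 5/7
L_1(-1) = (2)·(1)·(-1)·(-5)/[(1/2)·(-1/2)·(-5/2)·(-13/2)] = -32/13
L_2(-1) = (2)·(3/2)·(-1)·(-5)/[(1)·(1/2)·(-2)·(-6)] = 5/2
L_3(-1) = (2)·(3/2)·(1)·(-5)/[(3)·(5/2)·(2)·(-4)] = 1/4
L_4(-1) = (2)·(3/2)·(1)·(-1)/[(7)·(13/2)·(6)·(4)] = -1/364
Sum: 288·(5/7) + 2345/16·(-32/13) + 66·(5/2) + 0 + 708·(-1/364) = 8

8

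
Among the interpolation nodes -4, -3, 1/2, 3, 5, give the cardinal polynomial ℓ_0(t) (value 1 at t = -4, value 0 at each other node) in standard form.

ℓ_0(t) = (t + 3)(t - 1/2)(t - 3)(t - 5) / [(-1)·(-9/2)·(-7)·(-9)]
       = (t^4 - (11/2)t^3 - (13/2)t^2 + (99/2)t - 45/2) / (567/2)

ℓ_0(t) = (2/567)t^4 - (11/567)t^3 - (13/567)t^2 + (11/63)t - 5/63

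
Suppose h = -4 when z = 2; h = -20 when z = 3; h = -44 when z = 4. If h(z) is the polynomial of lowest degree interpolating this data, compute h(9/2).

L_0(9/2) = (3/2)·(1/2)/[(-1)·(-2)] = 3/8
L_1(9/2) = (5/2)·(1/2)/[(1)·(-1)] = -5/4
L_2(9/2) = (5/2)·(3/2)/[(2)·(1)] = 15/8
Sum: (-4)·(3/8) + (-20)·(-5/4) + (-44)·(15/8) = -59

-59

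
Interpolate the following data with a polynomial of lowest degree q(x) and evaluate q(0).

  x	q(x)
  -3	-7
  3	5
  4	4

L_0(0) = (-3)·(-4)/[(-6)·(-7)] = 2/7
L_1(0) = (3)·(-4)/[(6)·(-1)] = 2
L_2(0) = (3)·(-3)/[(7)·(1)] = -9/7
Sum: (-7)·(2/7) + 5·(2) + 4·(-9/7) = 20/7

20/7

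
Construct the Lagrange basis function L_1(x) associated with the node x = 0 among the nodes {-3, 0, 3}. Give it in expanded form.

L_1(x) = (x + 3)(x - 3) / [(3)·(-3)]
       = (x^2 - 9) / (-9)

L_1(x) = -(1/9)x^2 + 1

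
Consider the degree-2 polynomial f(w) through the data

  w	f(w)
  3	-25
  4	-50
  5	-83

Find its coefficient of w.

L_0(w) = (w - 4)(w - 5) / [2] = (1/2)w^2 - (9/2)w + 10
L_1(w) = (w - 3)(w - 5) / [-1] = -w^2 + 8w - 15
L_2(w) = (w - 3)(w - 4) / [2] = (1/2)w^2 - (7/2)w + 6
f(w) = (-25)·L_0 + (-50)·L_1 + (-83)·L_2
Only the coefficient of w is needed; take it from each L_i and combine:
(-25)·(-9/2) + (-50)·(8) + (-83)·(-7/2) = 3

3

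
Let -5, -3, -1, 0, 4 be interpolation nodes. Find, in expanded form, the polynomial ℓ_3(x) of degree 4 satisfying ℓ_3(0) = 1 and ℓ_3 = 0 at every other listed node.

ℓ_3(x) = -(1/60)x^4 - (1/12)x^3 + (13/60)x^2 + (77/60)x + 1

ℓ_3(x) = (x + 5)(x + 3)(x + 1)(x - 4) / [(5)·(3)·(1)·(-4)]
       = (x^4 + 5x^3 - 13x^2 - 77x - 60) / (-60)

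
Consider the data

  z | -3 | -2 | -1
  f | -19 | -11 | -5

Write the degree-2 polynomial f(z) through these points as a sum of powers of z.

Newton's divided differences:
f[-3,-2] = (-11 - (-19)) / (-2 - (-3)) = 8
f[-2,-1] = (-5 - (-11)) / (-1 - (-2)) = 6
f[-3,-2,-1] = (6 - 8) / (-1 - (-3)) = -1
f(z) = -19 + 8·(z + 3) + (-1)·(z + 3)(z + 2)
Expanding: f(z) = -z^2 + 3z - 1

f(z) = -z^2 + 3z - 1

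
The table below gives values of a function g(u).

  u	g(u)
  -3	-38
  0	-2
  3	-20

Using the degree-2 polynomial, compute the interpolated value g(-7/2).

Evaluate each Lagrange basis at u = -7/2:
L_0(-7/2) = (-7/2)·(-13/2)/[(-3)·(-6)] = 91/72
L_1(-7/2) = (-1/2)·(-13/2)/[(3)·(-3)] = -13/36
L_2(-7/2) = (-1/2)·(-7/2)/[(6)·(3)] = 7/72
Sum: (-38)·(91/72) + (-2)·(-13/36) + (-20)·(7/72) = -197/4

-197/4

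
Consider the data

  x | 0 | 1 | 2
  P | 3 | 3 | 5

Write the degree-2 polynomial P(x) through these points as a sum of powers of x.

Build the Lagrange basis polynomials:
L_0(x) = (x - 1)(x - 2) / [2] = (1/2)x^2 - (3/2)x + 1
L_1(x) = x(x - 2) / [-1] = -x^2 + 2x
L_2(x) = x(x - 1) / [2] = (1/2)x^2 - (1/2)x
P(x) = 3·L_0 + 3·L_1 + 5·L_2
  3·L_0(x) = (3/2)x^2 - (9/2)x + 3
  3·L_1(x) = -3x^2 + 6x
  5·L_2(x) = (5/2)x^2 - (5/2)x
Adding term by term: x^2 - x + 3

P(x) = x^2 - x + 3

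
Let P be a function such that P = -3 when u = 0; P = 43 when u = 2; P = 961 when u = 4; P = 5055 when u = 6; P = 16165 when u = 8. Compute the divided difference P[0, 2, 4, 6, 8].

P[0,2] = (43 - (-3)) / (2 - 0) = 23
P[2,4] = (961 - 43) / (4 - 2) = 459
P[4,6] = (5055 - 961) / (6 - 4) = 2047
P[6,8] = (16165 - 5055) / (8 - 6) = 5555
P[0,2,4] = (459 - 23) / (4 - 0) = 109
P[2,4,6] = (2047 - 459) / (6 - 2) = 397
P[4,6,8] = (5555 - 2047) / (8 - 4) = 877
P[0,2,4,6] = (397 - 109) / (6 - 0) = 48
P[2,4,6,8] = (877 - 397) / (8 - 2) = 80
P[0,2,4,6,8] = (80 - 48) / (8 - 0) = 4

4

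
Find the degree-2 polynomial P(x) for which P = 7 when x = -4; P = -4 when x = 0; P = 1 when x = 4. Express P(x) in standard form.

Build the Lagrange basis polynomials:
L_0(x) = x(x - 4) / [32] = (1/32)x^2 - (1/8)x
L_1(x) = (x + 4)(x - 4) / [-16] = -(1/16)x^2 + 1
L_2(x) = (x + 4)x / [32] = (1/32)x^2 + (1/8)x
P(x) = 7·L_0 + (-4)·L_1 + 1·L_2
  7·L_0(x) = (7/32)x^2 - (7/8)x
  (-4)·L_1(x) = (1/4)x^2 - 4
  1·L_2(x) = (1/32)x^2 + (1/8)x
Adding term by term: (1/2)x^2 - (3/4)x - 4

P(x) = (1/2)x^2 - (3/4)x - 4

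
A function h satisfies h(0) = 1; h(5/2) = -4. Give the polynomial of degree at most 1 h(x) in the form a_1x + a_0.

h(x) = -2x + 1

Build the Lagrange basis polynomials:
L_0(x) = (x - 5/2) / [-5/2] = -(2/5)x + 1
L_1(x) = x / [5/2] = (2/5)x
h(x) = 1·L_0 + (-4)·L_1
  1·L_0(x) = -(2/5)x + 1
  (-4)·L_1(x) = -(8/5)x
Adding term by term: -2x + 1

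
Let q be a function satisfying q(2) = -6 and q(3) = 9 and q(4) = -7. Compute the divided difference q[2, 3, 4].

q[2,3] = (9 - (-6)) / (3 - 2) = 15
q[3,4] = (-7 - 9) / (4 - 3) = -16
q[2,3,4] = (-16 - 15) / (4 - 2) = -31/2

-31/2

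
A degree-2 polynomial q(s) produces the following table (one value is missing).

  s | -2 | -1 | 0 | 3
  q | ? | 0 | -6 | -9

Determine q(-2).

The 3 known values determine q uniquely (degree ≤ 2).
L_0(-2) = (-2)·(-5)/[(-1)·(-4)] = 5/2
L_1(-2) = (-1)·(-5)/[(1)·(-3)] = -5/3
L_2(-2) = (-1)·(-2)/[(4)·(3)] = 1/6
Sum: 0 + (-6)·(-5/3) + (-9)·(1/6) = 17/2

17/2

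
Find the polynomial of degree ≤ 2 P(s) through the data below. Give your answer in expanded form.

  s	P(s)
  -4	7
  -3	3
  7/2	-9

P(s) = (56/195)s^2 - (388/195)s - 361/65

Build the Lagrange basis polynomials:
L_0(s) = (s + 3)(s - 7/2) / [15/2] = (2/15)s^2 - (1/15)s - 7/5
L_1(s) = (s + 4)(s - 7/2) / [-13/2] = -(2/13)s^2 - (1/13)s + 28/13
L_2(s) = (s + 4)(s + 3) / [195/4] = (4/195)s^2 + (28/195)s + 16/65
P(s) = 7·L_0 + 3·L_1 + (-9)·L_2
  7·L_0(s) = (14/15)s^2 - (7/15)s - 49/5
  3·L_1(s) = -(6/13)s^2 - (3/13)s + 84/13
  (-9)·L_2(s) = -(12/65)s^2 - (84/65)s - 144/65
Adding term by term: (56/195)s^2 - (388/195)s - 361/65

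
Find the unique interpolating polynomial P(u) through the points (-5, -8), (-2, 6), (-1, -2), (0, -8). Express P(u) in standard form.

Build the Lagrange basis polynomials:
L_0(u) = (u + 2)(u + 1)u / [-60] = -(1/60)u^3 - (1/20)u^2 - (1/30)u
L_1(u) = (u + 5)(u + 1)u / [6] = (1/6)u^3 + u^2 + (5/6)u
L_2(u) = (u + 5)(u + 2)u / [-4] = -(1/4)u^3 - (7/4)u^2 - (5/2)u
L_3(u) = (u + 5)(u + 2)(u + 1) / [10] = (1/10)u^3 + (4/5)u^2 + (17/10)u + 1
P(u) = (-8)·L_0 + 6·L_1 + (-2)·L_2 + (-8)·L_3
  (-8)·L_0(u) = (2/15)u^3 + (2/5)u^2 + (4/15)u
  6·L_1(u) = u^3 + 6u^2 + 5u
  (-2)·L_2(u) = (1/2)u^3 + (7/2)u^2 + 5u
  (-8)·L_3(u) = -(4/5)u^3 - (32/5)u^2 - (68/5)u - 8
Adding term by term: (5/6)u^3 + (7/2)u^2 - (10/3)u - 8

P(u) = (5/6)u^3 + (7/2)u^2 - (10/3)u - 8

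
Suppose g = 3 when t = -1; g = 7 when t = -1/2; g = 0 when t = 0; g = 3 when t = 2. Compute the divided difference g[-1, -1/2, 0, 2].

g[-1,-1/2] = (7 - 3) / (-1/2 - (-1)) = 8
g[-1/2,0] = (0 - 7) / (0 - (-1/2)) = -14
g[0,2] = (3 - 0) / (2 - 0) = 3/2
g[-1,-1/2,0] = (-14 - 8) / (0 - (-1)) = -22
g[-1/2,0,2] = (3/2 - (-14)) / (2 - (-1/2)) = 31/5
g[-1,-1/2,0,2] = (31/5 - (-22)) / (2 - (-1)) = 47/5

47/5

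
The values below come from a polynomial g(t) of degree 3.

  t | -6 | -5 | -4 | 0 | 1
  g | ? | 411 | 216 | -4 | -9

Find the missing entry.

The 4 known values determine g uniquely (degree ≤ 3).
Evaluate each Lagrange basis at t = -6:
L_0(-6) = (-2)·(-6)·(-7)/[(-1)·(-5)·(-6)] = 14/5
L_1(-6) = (-1)·(-6)·(-7)/[(1)·(-4)·(-5)] = -21/10
L_2(-6) = (-1)·(-2)·(-7)/[(5)·(4)·(-1)] = 7/10
L_3(-6) = (-1)·(-2)·(-6)/[(6)·(5)·(1)] = -2/5
Sum: 411·(14/5) + 216·(-21/10) + (-4)·(7/10) + (-9)·(-2/5) = 698

698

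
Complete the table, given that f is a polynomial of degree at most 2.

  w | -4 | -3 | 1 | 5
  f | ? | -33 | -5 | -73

The 3 known values determine f uniquely (degree ≤ 2).
Evaluate each Lagrange basis at w = -4:
L_0(-4) = (-5)·(-9)/[(-4)·(-8)] = 45/32
L_1(-4) = (-1)·(-9)/[(4)·(-4)] = -9/16
L_2(-4) = (-1)·(-5)/[(8)·(4)] = 5/32
Sum: (-33)·(45/32) + (-5)·(-9/16) + (-73)·(5/32) = -55

-55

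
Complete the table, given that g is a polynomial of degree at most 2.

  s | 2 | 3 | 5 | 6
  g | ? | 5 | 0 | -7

The 3 known values determine g uniquely (degree ≤ 2).
L_0(2) = (-3)·(-4)/[(-2)·(-3)] = 2
L_1(2) = (-1)·(-4)/[(2)·(-1)] = -2
L_2(2) = (-1)·(-3)/[(3)·(1)] = 1
Sum: 5·(2) + 0 + (-7)·(1) = 3

3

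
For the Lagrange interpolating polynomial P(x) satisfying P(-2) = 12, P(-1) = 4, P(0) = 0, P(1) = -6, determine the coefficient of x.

-4

L_0(x) = (x + 1)x(x - 1) / [-6] = -(1/6)x^3 + (1/6)x
L_1(x) = (x + 2)x(x - 1) / [2] = (1/2)x^3 + (1/2)x^2 - x
L_2(x) = (x + 2)(x + 1)(x - 1) / [-2] = -(1/2)x^3 - x^2 + (1/2)x + 1
L_3(x) = (x + 2)(x + 1)x / [6] = (1/6)x^3 + (1/2)x^2 + (1/3)x
P(x) = 12·L_0 + 4·L_1 + 0·L_2 + (-6)·L_3
Only the coefficient of x is needed; take it from each L_i and combine:
12·(1/6) + 4·(-1) + 0·(1/2) + (-6)·(1/3) = -4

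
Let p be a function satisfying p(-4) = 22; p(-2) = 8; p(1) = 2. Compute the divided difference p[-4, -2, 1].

p[-4,-2] = (8 - 22) / (-2 - (-4)) = -7
p[-2,1] = (2 - 8) / (1 - (-2)) = -2
p[-4,-2,1] = (-2 - (-7)) / (1 - (-4)) = 1

1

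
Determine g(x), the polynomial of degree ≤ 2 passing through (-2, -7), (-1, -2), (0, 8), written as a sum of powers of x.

g(x) = (5/2)x^2 + (25/2)x + 8

Build the Lagrange basis polynomials:
L_0(x) = (x + 1)x / [2] = (1/2)x^2 + (1/2)x
L_1(x) = (x + 2)x / [-1] = -x^2 - 2x
L_2(x) = (x + 2)(x + 1) / [2] = (1/2)x^2 + (3/2)x + 1
g(x) = (-7)·L_0 + (-2)·L_1 + 8·L_2
  (-7)·L_0(x) = -(7/2)x^2 - (7/2)x
  (-2)·L_1(x) = 2x^2 + 4x
  8·L_2(x) = 4x^2 + 12x + 8
Adding term by term: (5/2)x^2 + (25/2)x + 8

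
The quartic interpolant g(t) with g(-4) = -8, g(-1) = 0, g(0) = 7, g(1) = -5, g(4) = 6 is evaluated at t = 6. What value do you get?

931/2

Evaluate each Lagrange basis at t = 6:
L_0(6) = (7)·(6)·(5)·(2)/[(-3)·(-4)·(-5)·(-8)] = 7/8
L_1(6) = (10)·(6)·(5)·(2)/[(3)·(-1)·(-2)·(-5)] = -20
L_2(6) = (10)·(7)·(5)·(2)/[(4)·(1)·(-1)·(-4)] = 175/4
L_3(6) = (10)·(7)·(6)·(2)/[(5)·(2)·(1)·(-3)] = -28
L_4(6) = (10)·(7)·(6)·(5)/[(8)·(5)·(4)·(3)] = 35/8
Sum: (-8)·(7/8) + 0 + 7·(175/4) + (-5)·(-28) + 6·(35/8) = 931/2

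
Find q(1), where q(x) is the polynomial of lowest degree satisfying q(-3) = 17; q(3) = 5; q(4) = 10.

Evaluate each Lagrange basis at x = 1:
L_0(1) = (-2)·(-3)/[(-6)·(-7)] = 1/7
L_1(1) = (4)·(-3)/[(6)·(-1)] = 2
L_2(1) = (4)·(-2)/[(7)·(1)] = -8/7
Sum: 17·(1/7) + 5·(2) + 10·(-8/7) = 1

1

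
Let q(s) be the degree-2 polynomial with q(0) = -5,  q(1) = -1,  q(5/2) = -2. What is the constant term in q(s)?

L_0(s) = (s - 1)(s - 5/2) / [5/2] = (2/5)s^2 - (7/5)s + 1
L_1(s) = s(s - 5/2) / [-3/2] = -(2/3)s^2 + (5/3)s
L_2(s) = s(s - 1) / [15/4] = (4/15)s^2 - (4/15)s
q(s) = (-5)·L_0 + (-1)·L_1 + (-2)·L_2
Only the constant term is needed; take it from each L_i and combine:
(-5)·(1) + (-1)·(0) + (-2)·(0) = -5

-5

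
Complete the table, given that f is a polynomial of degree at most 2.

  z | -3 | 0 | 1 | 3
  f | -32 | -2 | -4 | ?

The 3 known values determine f uniquely (degree ≤ 2).
Evaluate each Lagrange basis at z = 3:
L_0(3) = (3)·(2)/[(-3)·(-4)] = 1/2
L_1(3) = (6)·(2)/[(3)·(-1)] = -4
L_2(3) = (6)·(3)/[(4)·(1)] = 9/2
Sum: (-32)·(1/2) + (-2)·(-4) + (-4)·(9/2) = -26

-26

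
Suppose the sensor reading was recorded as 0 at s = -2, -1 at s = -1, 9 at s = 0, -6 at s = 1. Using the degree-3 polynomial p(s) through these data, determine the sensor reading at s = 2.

Evaluate each Lagrange basis at s = 2:
L_0(2) = (3)·(2)·(1)/[(-1)·(-2)·(-3)] = -1
L_1(2) = (4)·(2)·(1)/[(1)·(-1)·(-2)] = 4
L_2(2) = (4)·(3)·(1)/[(2)·(1)·(-1)] = -6
L_3(2) = (4)·(3)·(2)/[(3)·(2)·(1)] = 4
Sum: 0 + (-1)·(4) + 9·(-6) + (-6)·(4) = -82

-82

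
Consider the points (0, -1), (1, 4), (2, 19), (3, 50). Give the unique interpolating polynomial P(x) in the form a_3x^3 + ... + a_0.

P(x) = x^3 + 2x^2 + 2x - 1

Build the Lagrange basis polynomials:
L_0(x) = (x - 1)(x - 2)(x - 3) / [-6] = -(1/6)x^3 + x^2 - (11/6)x + 1
L_1(x) = x(x - 2)(x - 3) / [2] = (1/2)x^3 - (5/2)x^2 + 3x
L_2(x) = x(x - 1)(x - 3) / [-2] = -(1/2)x^3 + 2x^2 - (3/2)x
L_3(x) = x(x - 1)(x - 2) / [6] = (1/6)x^3 - (1/2)x^2 + (1/3)x
P(x) = (-1)·L_0 + 4·L_1 + 19·L_2 + 50·L_3
  (-1)·L_0(x) = (1/6)x^3 - x^2 + (11/6)x - 1
  4·L_1(x) = 2x^3 - 10x^2 + 12x
  19·L_2(x) = -(19/2)x^3 + 38x^2 - (57/2)x
  50·L_3(x) = (25/3)x^3 - 25x^2 + (50/3)x
Adding term by term: x^3 + 2x^2 + 2x - 1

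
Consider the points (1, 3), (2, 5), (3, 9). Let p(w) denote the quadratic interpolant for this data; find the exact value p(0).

Evaluate each Lagrange basis at w = 0:
L_0(0) = (-2)·(-3)/[(-1)·(-2)] = 3
L_1(0) = (-1)·(-3)/[(1)·(-1)] = -3
L_2(0) = (-1)·(-2)/[(2)·(1)] = 1
Sum: 3·(3) + 5·(-3) + 9·(1) = 3

3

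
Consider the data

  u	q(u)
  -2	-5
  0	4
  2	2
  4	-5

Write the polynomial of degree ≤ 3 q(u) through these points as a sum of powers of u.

Build the Lagrange basis polynomials:
L_0(u) = u(u - 2)(u - 4) / [-48] = -(1/48)u^3 + (1/8)u^2 - (1/6)u
L_1(u) = (u + 2)(u - 2)(u - 4) / [16] = (1/16)u^3 - (1/4)u^2 - (1/4)u + 1
L_2(u) = (u + 2)u(u - 4) / [-16] = -(1/16)u^3 + (1/8)u^2 + (1/2)u
L_3(u) = (u + 2)u(u - 2) / [48] = (1/48)u^3 - (1/12)u
q(u) = (-5)·L_0 + 4·L_1 + 2·L_2 + (-5)·L_3
  (-5)·L_0(u) = (5/48)u^3 - (5/8)u^2 + (5/6)u
  4·L_1(u) = (1/4)u^3 - u^2 - u + 4
  2·L_2(u) = -(1/8)u^3 + (1/4)u^2 + u
  (-5)·L_3(u) = -(5/48)u^3 + (5/12)u
Adding term by term: (1/8)u^3 - (11/8)u^2 + (5/4)u + 4

q(u) = (1/8)u^3 - (11/8)u^2 + (5/4)u + 4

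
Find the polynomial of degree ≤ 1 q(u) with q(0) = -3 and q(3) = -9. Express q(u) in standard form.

q(u) = -2u - 3

Build the Lagrange basis polynomials:
L_0(u) = (u - 3) / [-3] = -(1/3)u + 1
L_1(u) = u / [3] = (1/3)u
q(u) = (-3)·L_0 + (-9)·L_1
  (-3)·L_0(u) = u - 3
  (-9)·L_1(u) = -3u
Adding term by term: -2u - 3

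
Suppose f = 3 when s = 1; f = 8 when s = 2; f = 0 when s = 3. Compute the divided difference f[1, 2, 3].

-13/2

f[1,2] = (8 - 3) / (2 - 1) = 5
f[2,3] = (0 - 8) / (3 - 2) = -8
f[1,2,3] = (-8 - 5) / (3 - 1) = -13/2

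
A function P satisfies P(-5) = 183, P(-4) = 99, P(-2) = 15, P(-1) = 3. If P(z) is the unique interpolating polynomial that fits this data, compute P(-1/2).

Evaluate each Lagrange basis at z = -1/2:
L_0(-1/2) = (7/2)·(3/2)·(1/2)/[(-1)·(-3)·(-4)] = -7/32
L_1(-1/2) = (9/2)·(3/2)·(1/2)/[(1)·(-2)·(-3)] = 9/16
L_2(-1/2) = (9/2)·(7/2)·(1/2)/[(3)·(2)·(-1)] = -21/16
L_3(-1/2) = (9/2)·(7/2)·(3/2)/[(4)·(3)·(1)] = 63/32
Sum: 183·(-7/32) + 99·(9/16) + 15·(-21/16) + 3·(63/32) = 15/8

15/8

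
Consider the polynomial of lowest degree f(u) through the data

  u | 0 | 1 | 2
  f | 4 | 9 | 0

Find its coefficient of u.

12

Build the Lagrange basis polynomials:
L_0(u) = (u - 1)(u - 2) / [2] = (1/2)u^2 - (3/2)u + 1
L_1(u) = u(u - 2) / [-1] = -u^2 + 2u
L_2(u) = u(u - 1) / [2] = (1/2)u^2 - (1/2)u
f(u) = 4·L_0 + 9·L_1 + 0·L_2
Only the coefficient of u is needed; take it from each L_i and combine:
4·(-3/2) + 9·(2) + 0·(-1/2) = 12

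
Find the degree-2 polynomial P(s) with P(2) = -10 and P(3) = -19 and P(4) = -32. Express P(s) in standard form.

Newton's divided differences:
P[2,3] = (-19 - (-10)) / (3 - 2) = -9
P[3,4] = (-32 - (-19)) / (4 - 3) = -13
P[2,3,4] = (-13 - (-9)) / (4 - 2) = -2
P(s) = -10 + (-9)·(s - 2) + (-2)·(s - 2)(s - 3)
Expanding: P(s) = -2s^2 + s - 4

P(s) = -2s^2 + s - 4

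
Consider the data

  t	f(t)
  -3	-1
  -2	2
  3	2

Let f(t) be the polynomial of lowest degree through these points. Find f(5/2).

25/8

Using Newton's divided-difference form:
f[-3,-2] = (2 - (-1)) / (-2 - (-3)) = 3
f[-2,3] = (2 - 2) / (3 - (-2)) = 0
f[-3,-2,3] = (0 - 3) / (3 - (-3)) = -1/2
f(5/2) = -1 + 3·(11/2) + (-1/2)·(11/2)·(9/2) = 25/8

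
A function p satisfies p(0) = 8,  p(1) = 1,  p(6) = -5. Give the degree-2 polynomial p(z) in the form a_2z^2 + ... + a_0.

Newton's divided differences:
p[0,1] = (1 - 8) / (1 - 0) = -7
p[1,6] = (-5 - 1) / (6 - 1) = -6/5
p[0,1,6] = (-6/5 - (-7)) / (6 - 0) = 29/30
p(z) = 8 + (-7)·z + (29/30)·z(z - 1)
Expanding: p(z) = (29/30)z^2 - (239/30)z + 8

p(z) = (29/30)z^2 - (239/30)z + 8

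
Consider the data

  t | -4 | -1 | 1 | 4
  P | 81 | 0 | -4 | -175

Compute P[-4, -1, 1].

5

P[-4,-1] = (0 - 81) / (-1 - (-4)) = -27
P[-1,1] = (-4 - 0) / (1 - (-1)) = -2
P[-4,-1,1] = (-2 - (-27)) / (1 - (-4)) = 5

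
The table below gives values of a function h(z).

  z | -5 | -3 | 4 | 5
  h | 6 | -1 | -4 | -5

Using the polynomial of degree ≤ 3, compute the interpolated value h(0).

-82/21

Evaluate each Lagrange basis at z = 0:
L_0(0) = (3)·(-4)·(-5)/[(-2)·(-9)·(-10)] = -1/3
L_1(0) = (5)·(-4)·(-5)/[(2)·(-7)·(-8)] = 25/28
L_2(0) = (5)·(3)·(-5)/[(9)·(7)·(-1)] = 25/21
L_3(0) = (5)·(3)·(-4)/[(10)·(8)·(1)] = -3/4
Sum: 6·(-1/3) + (-1)·(25/28) + (-4)·(25/21) + (-5)·(-3/4) = -82/21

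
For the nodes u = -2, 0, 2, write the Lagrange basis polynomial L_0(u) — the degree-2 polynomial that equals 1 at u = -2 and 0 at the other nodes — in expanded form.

L_0(u) = (1/8)u^2 - (1/4)u

L_0(u) = u(u - 2) / [(-2)·(-4)]
       = (u^2 - 2u) / (8)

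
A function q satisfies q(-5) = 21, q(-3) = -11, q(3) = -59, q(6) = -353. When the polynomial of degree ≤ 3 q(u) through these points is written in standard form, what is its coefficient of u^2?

Build the Lagrange basis polynomials:
L_0(u) = (u + 3)(u - 3)(u - 6) / [-176] = -(1/176)u^3 + (3/88)u^2 + (9/176)u - 27/88
L_1(u) = (u + 5)(u - 3)(u - 6) / [108] = (1/108)u^3 - (1/27)u^2 - (1/4)u + 5/6
L_2(u) = (u + 5)(u + 3)(u - 6) / [-144] = -(1/144)u^3 - (1/72)u^2 + (11/48)u + 5/8
L_3(u) = (u + 5)(u + 3)(u - 3) / [297] = (1/297)u^3 + (5/297)u^2 - (1/33)u - 5/33
q(u) = 21·L_0 + (-11)·L_1 + (-59)·L_2 + (-353)·L_3
Only the coefficient of u^2 is needed; take it from each L_i and combine:
21·(3/88) + (-11)·(-1/27) + (-59)·(-1/72) + (-353)·(5/297) = -4

-4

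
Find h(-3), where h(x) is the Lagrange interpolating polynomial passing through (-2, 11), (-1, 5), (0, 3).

L_0(-3) = (-2)·(-3)/[(-1)·(-2)] = 3
L_1(-3) = (-1)·(-3)/[(1)·(-1)] = -3
L_2(-3) = (-1)·(-2)/[(2)·(1)] = 1
Sum: 11·(3) + 5·(-3) + 3·(1) = 21

21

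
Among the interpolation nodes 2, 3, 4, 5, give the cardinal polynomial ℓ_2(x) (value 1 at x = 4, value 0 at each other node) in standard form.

ℓ_2(x) = (x - 2)(x - 3)(x - 5) / [(2)·(1)·(-1)]
       = (x^3 - 10x^2 + 31x - 30) / (-2)

ℓ_2(x) = -(1/2)x^3 + 5x^2 - (31/2)x + 15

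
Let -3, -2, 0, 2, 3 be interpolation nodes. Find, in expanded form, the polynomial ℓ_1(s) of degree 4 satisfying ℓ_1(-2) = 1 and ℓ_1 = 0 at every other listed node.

ℓ_1(s) = -(1/40)s^4 + (1/20)s^3 + (9/40)s^2 - (9/20)s

ℓ_1(s) = (s + 3)s(s - 2)(s - 3) / [(1)·(-2)·(-4)·(-5)]
       = (s^4 - 2s^3 - 9s^2 + 18s) / (-40)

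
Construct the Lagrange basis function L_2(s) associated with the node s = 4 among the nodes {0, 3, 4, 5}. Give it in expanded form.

L_2(s) = -(1/4)s^3 + 2s^2 - (15/4)s

L_2(s) = s(s - 3)(s - 5) / [(4)·(1)·(-1)]
       = (s^3 - 8s^2 + 15s) / (-4)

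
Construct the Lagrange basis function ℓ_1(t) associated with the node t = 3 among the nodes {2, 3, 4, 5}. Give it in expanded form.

ℓ_1(t) = (1/2)t^3 - (11/2)t^2 + 19t - 20

ℓ_1(t) = (t - 2)(t - 4)(t - 5) / [(1)·(-1)·(-2)]
       = (t^3 - 11t^2 + 38t - 40) / (2)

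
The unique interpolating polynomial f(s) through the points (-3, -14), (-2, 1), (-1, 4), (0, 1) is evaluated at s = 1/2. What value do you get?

L_0(1/2) = (5/2)·(3/2)·(1/2)/[(-1)·(-2)·(-3)] = -5/16
L_1(1/2) = (7/2)·(3/2)·(1/2)/[(1)·(-1)·(-2)] = 21/16
L_2(1/2) = (7/2)·(5/2)·(1/2)/[(2)·(1)·(-1)] = -35/16
L_3(1/2) = (7/2)·(5/2)·(3/2)/[(3)·(2)·(1)] = 35/16
Sum: (-14)·(-5/16) + 1·(21/16) + 4·(-35/16) + 1·(35/16) = -7/8

-7/8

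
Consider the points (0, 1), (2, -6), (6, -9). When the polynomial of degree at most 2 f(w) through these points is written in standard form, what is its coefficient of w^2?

L_0(w) = (w - 2)(w - 6) / [12] = (1/12)w^2 - (2/3)w + 1
L_1(w) = w(w - 6) / [-8] = -(1/8)w^2 + (3/4)w
L_2(w) = w(w - 2) / [24] = (1/24)w^2 - (1/12)w
f(w) = 1·L_0 + (-6)·L_1 + (-9)·L_2
Only the coefficient of w^2 is needed; take it from each L_i and combine:
1·(1/12) + (-6)·(-1/8) + (-9)·(1/24) = 11/24

11/24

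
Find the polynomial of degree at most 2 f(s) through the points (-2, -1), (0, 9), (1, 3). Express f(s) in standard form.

Newton's divided differences:
f[-2,0] = (9 - (-1)) / (0 - (-2)) = 5
f[0,1] = (3 - 9) / (1 - 0) = -6
f[-2,0,1] = (-6 - 5) / (1 - (-2)) = -11/3
f(s) = -1 + 5·(s + 2) + (-11/3)·(s + 2)s
Expanding: f(s) = -(11/3)s^2 - (7/3)s + 9

f(s) = -(11/3)s^2 - (7/3)s + 9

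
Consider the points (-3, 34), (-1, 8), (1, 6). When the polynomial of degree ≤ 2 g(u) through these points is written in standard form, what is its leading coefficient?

3

L_0(u) = (u + 1)(u - 1) / [8] = (1/8)u^2 - 1/8
L_1(u) = (u + 3)(u - 1) / [-4] = -(1/4)u^2 - (1/2)u + 3/4
L_2(u) = (u + 3)(u + 1) / [8] = (1/8)u^2 + (1/2)u + 3/8
g(u) = 34·L_0 + 8·L_1 + 6·L_2
Only the coefficient of u^2 is needed; take it from each L_i and combine:
34·(1/8) + 8·(-1/4) + 6·(1/8) = 3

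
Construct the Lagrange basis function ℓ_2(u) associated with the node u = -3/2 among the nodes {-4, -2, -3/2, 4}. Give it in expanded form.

ℓ_2(u) = -(8/55)u^3 - (16/55)u^2 + (128/55)u + 256/55

ℓ_2(u) = (u + 4)(u + 2)(u - 4) / [(5/2)·(1/2)·(-11/2)]
       = (u^3 + 2u^2 - 16u - 32) / (-55/8)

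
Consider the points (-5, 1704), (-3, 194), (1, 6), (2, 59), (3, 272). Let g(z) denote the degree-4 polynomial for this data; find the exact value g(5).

1994

Evaluate each Lagrange basis at z = 5:
L_0(5) = (8)·(4)·(3)·(2)/[(-2)·(-6)·(-7)·(-8)] = 2/7
L_1(5) = (10)·(4)·(3)·(2)/[(2)·(-4)·(-5)·(-6)] = -1
L_2(5) = (10)·(8)·(3)·(2)/[(6)·(4)·(-1)·(-2)] = 10
L_3(5) = (10)·(8)·(4)·(2)/[(7)·(5)·(1)·(-1)] = -128/7
L_4(5) = (10)·(8)·(4)·(3)/[(8)·(6)·(2)·(1)] = 10
Sum: 1704·(2/7) + 194·(-1) + 6·(10) + 59·(-128/7) + 272·(10) = 1994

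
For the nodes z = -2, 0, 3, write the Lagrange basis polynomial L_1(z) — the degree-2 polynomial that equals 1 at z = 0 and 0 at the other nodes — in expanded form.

L_1(z) = (z + 2)(z - 3) / [(2)·(-3)]
       = (z^2 - z - 6) / (-6)

L_1(z) = -(1/6)z^2 + (1/6)z + 1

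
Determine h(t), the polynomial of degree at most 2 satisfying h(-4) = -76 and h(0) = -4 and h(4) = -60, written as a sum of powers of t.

Build the Lagrange basis polynomials:
L_0(t) = t(t - 4) / [32] = (1/32)t^2 - (1/8)t
L_1(t) = (t + 4)(t - 4) / [-16] = -(1/16)t^2 + 1
L_2(t) = (t + 4)t / [32] = (1/32)t^2 + (1/8)t
h(t) = (-76)·L_0 + (-4)·L_1 + (-60)·L_2
  (-76)·L_0(t) = -(19/8)t^2 + (19/2)t
  (-4)·L_1(t) = (1/4)t^2 - 4
  (-60)·L_2(t) = -(15/8)t^2 - (15/2)t
Adding term by term: -4t^2 + 2t - 4

h(t) = -4t^2 + 2t - 4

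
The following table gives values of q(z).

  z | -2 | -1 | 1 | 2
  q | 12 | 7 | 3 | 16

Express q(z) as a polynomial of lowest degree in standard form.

q(z) = z^3 + 3z^2 - 3z + 2

L_0(z) = (z + 1)(z - 1)(z - 2) / [-12] = -(1/12)z^3 + (1/6)z^2 + (1/12)z - 1/6
L_1(z) = (z + 2)(z - 1)(z - 2) / [6] = (1/6)z^3 - (1/6)z^2 - (2/3)z + 2/3
L_2(z) = (z + 2)(z + 1)(z - 2) / [-6] = -(1/6)z^3 - (1/6)z^2 + (2/3)z + 2/3
L_3(z) = (z + 2)(z + 1)(z - 1) / [12] = (1/12)z^3 + (1/6)z^2 - (1/12)z - 1/6
q(z) = 12·L_0 + 7·L_1 + 3·L_2 + 16·L_3
  12·L_0(z) = -z^3 + 2z^2 + z - 2
  7·L_1(z) = (7/6)z^3 - (7/6)z^2 - (14/3)z + 14/3
  3·L_2(z) = -(1/2)z^3 - (1/2)z^2 + 2z + 2
  16·L_3(z) = (4/3)z^3 + (8/3)z^2 - (4/3)z - 8/3
Adding term by term: z^3 + 3z^2 - 3z + 2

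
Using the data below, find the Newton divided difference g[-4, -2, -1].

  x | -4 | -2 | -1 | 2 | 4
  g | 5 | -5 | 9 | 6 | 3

19/3

g[-4,-2] = (-5 - 5) / (-2 - (-4)) = -5
g[-2,-1] = (9 - (-5)) / (-1 - (-2)) = 14
g[-4,-2,-1] = (14 - (-5)) / (-1 - (-4)) = 19/3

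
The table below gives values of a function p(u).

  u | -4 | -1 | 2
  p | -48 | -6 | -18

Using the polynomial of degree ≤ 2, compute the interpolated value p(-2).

L_0(-2) = (-1)·(-4)/[(-3)·(-6)] = 2/9
L_1(-2) = (2)·(-4)/[(3)·(-3)] = 8/9
L_2(-2) = (2)·(-1)/[(6)·(3)] = -1/9
Sum: (-48)·(2/9) + (-6)·(8/9) + (-18)·(-1/9) = -14

-14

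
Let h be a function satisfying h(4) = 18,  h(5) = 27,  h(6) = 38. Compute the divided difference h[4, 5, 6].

h[4,5] = (27 - 18) / (5 - 4) = 9
h[5,6] = (38 - 27) / (6 - 5) = 11
h[4,5,6] = (11 - 9) / (6 - 4) = 1

1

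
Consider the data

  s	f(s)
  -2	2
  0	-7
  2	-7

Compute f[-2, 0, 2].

f[-2,0] = (-7 - 2) / (0 - (-2)) = -9/2
f[0,2] = (-7 - (-7)) / (2 - 0) = 0
f[-2,0,2] = (0 - (-9/2)) / (2 - (-2)) = 9/8

9/8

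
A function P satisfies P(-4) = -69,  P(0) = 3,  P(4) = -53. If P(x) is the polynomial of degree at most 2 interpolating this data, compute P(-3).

Evaluate each Lagrange basis at x = -3:
L_0(-3) = (-3)·(-7)/[(-4)·(-8)] = 21/32
L_1(-3) = (1)·(-7)/[(4)·(-4)] = 7/16
L_2(-3) = (1)·(-3)/[(8)·(4)] = -3/32
Sum: (-69)·(21/32) + 3·(7/16) + (-53)·(-3/32) = -39

-39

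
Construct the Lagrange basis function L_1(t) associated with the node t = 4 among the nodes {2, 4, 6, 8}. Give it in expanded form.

L_1(t) = (t - 2)(t - 6)(t - 8) / [(2)·(-2)·(-4)]
       = (t^3 - 16t^2 + 76t - 96) / (16)

L_1(t) = (1/16)t^3 - t^2 + (19/4)t - 6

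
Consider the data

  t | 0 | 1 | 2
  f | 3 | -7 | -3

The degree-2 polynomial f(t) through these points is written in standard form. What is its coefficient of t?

-17

L_0(t) = (t - 1)(t - 2) / [2] = (1/2)t^2 - (3/2)t + 1
L_1(t) = t(t - 2) / [-1] = -t^2 + 2t
L_2(t) = t(t - 1) / [2] = (1/2)t^2 - (1/2)t
f(t) = 3·L_0 + (-7)·L_1 + (-3)·L_2
Only the coefficient of t is needed; take it from each L_i and combine:
3·(-3/2) + (-7)·(2) + (-3)·(-1/2) = -17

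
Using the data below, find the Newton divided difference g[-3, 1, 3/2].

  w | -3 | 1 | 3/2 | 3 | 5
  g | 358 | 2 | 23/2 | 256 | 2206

24

g[-3,1] = (2 - 358) / (1 - (-3)) = -89
g[1,3/2] = (23/2 - 2) / (3/2 - 1) = 19
g[-3,1,3/2] = (19 - (-89)) / (3/2 - (-3)) = 24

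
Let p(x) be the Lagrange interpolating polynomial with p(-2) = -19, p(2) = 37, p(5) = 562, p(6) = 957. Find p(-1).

Evaluate each Lagrange basis at x = -1:
L_0(-1) = (-3)·(-6)·(-7)/[(-4)·(-7)·(-8)] = 9/16
L_1(-1) = (1)·(-6)·(-7)/[(4)·(-3)·(-4)] = 7/8
L_2(-1) = (1)·(-3)·(-7)/[(7)·(3)·(-1)] = -1
L_3(-1) = (1)·(-3)·(-6)/[(8)·(4)·(1)] = 9/16
Sum: (-19)·(9/16) + 37·(7/8) + 562·(-1) + 957·(9/16) = -2

-2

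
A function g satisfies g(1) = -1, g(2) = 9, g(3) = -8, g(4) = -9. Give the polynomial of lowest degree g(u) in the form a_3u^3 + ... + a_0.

Build the Lagrange basis polynomials:
L_0(u) = (u - 2)(u - 3)(u - 4) / [-6] = -(1/6)u^3 + (3/2)u^2 - (13/3)u + 4
L_1(u) = (u - 1)(u - 3)(u - 4) / [2] = (1/2)u^3 - 4u^2 + (19/2)u - 6
L_2(u) = (u - 1)(u - 2)(u - 4) / [-2] = -(1/2)u^3 + (7/2)u^2 - 7u + 4
L_3(u) = (u - 1)(u - 2)(u - 3) / [6] = (1/6)u^3 - u^2 + (11/6)u - 1
g(u) = (-1)·L_0 + 9·L_1 + (-8)·L_2 + (-9)·L_3
  (-1)·L_0(u) = (1/6)u^3 - (3/2)u^2 + (13/3)u - 4
  9·L_1(u) = (9/2)u^3 - 36u^2 + (171/2)u - 54
  (-8)·L_2(u) = 4u^3 - 28u^2 + 56u - 32
  (-9)·L_3(u) = -(3/2)u^3 + 9u^2 - (33/2)u + 9
Adding term by term: (43/6)u^3 - (113/2)u^2 + (388/3)u - 81

g(u) = (43/6)u^3 - (113/2)u^2 + (388/3)u - 81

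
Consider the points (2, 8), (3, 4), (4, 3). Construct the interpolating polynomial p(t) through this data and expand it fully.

p(t) = (3/2)t^2 - (23/2)t + 25

Build the Lagrange basis polynomials:
L_0(t) = (t - 3)(t - 4) / [2] = (1/2)t^2 - (7/2)t + 6
L_1(t) = (t - 2)(t - 4) / [-1] = -t^2 + 6t - 8
L_2(t) = (t - 2)(t - 3) / [2] = (1/2)t^2 - (5/2)t + 3
p(t) = 8·L_0 + 4·L_1 + 3·L_2
  8·L_0(t) = 4t^2 - 28t + 48
  4·L_1(t) = -4t^2 + 24t - 32
  3·L_2(t) = (3/2)t^2 - (15/2)t + 9
Adding term by term: (3/2)t^2 - (23/2)t + 25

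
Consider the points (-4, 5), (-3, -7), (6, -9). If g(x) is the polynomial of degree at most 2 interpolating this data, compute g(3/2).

-637/20

Using Newton's divided-difference form:
g[-4,-3] = (-7 - 5) / (-3 - (-4)) = -12
g[-3,6] = (-9 - (-7)) / (6 - (-3)) = -2/9
g[-4,-3,6] = (-2/9 - (-12)) / (6 - (-4)) = 53/45
g(3/2) = 5 + (-12)·(11/2) + (53/45)·(11/2)·(9/2) = -637/20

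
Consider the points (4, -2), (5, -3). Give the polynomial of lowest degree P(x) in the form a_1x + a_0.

Build the Lagrange basis polynomials:
L_0(x) = (x - 5) / [-1] = -x + 5
L_1(x) = (x - 4) / [1] = x - 4
P(x) = (-2)·L_0 + (-3)·L_1
  (-2)·L_0(x) = 2x - 10
  (-3)·L_1(x) = -3x + 12
Adding term by term: -x + 2

P(x) = -x + 2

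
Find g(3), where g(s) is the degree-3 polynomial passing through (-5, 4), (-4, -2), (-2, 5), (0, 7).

Evaluate each Lagrange basis at s = 3:
L_0(3) = (7)·(5)·(3)/[(-1)·(-3)·(-5)] = -7
L_1(3) = (8)·(5)·(3)/[(1)·(-2)·(-4)] = 15
L_2(3) = (8)·(7)·(3)/[(3)·(2)·(-2)] = -14
L_3(3) = (8)·(7)·(5)/[(5)·(4)·(2)] = 7
Sum: 4·(-7) + (-2)·(15) + 5·(-14) + 7·(7) = -79

-79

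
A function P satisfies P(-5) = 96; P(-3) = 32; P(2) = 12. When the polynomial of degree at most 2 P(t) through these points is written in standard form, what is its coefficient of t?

Build the Lagrange basis polynomials:
L_0(t) = (t + 3)(t - 2) / [14] = (1/14)t^2 + (1/14)t - 3/7
L_1(t) = (t + 5)(t - 2) / [-10] = -(1/10)t^2 - (3/10)t + 1
L_2(t) = (t + 5)(t + 3) / [35] = (1/35)t^2 + (8/35)t + 3/7
P(t) = 96·L_0 + 32·L_1 + 12·L_2
Only the coefficient of t is needed; take it from each L_i and combine:
96·(1/14) + 32·(-3/10) + 12·(8/35) = 0

0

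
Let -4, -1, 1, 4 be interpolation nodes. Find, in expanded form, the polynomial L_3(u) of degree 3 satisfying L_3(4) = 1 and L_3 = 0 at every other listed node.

L_3(u) = (1/120)u^3 + (1/30)u^2 - (1/120)u - 1/30

L_3(u) = (u + 4)(u + 1)(u - 1) / [(8)·(5)·(3)]
       = (u^3 + 4u^2 - u - 4) / (120)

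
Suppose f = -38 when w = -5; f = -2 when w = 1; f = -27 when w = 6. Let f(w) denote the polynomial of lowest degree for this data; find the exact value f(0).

-3

L_0(0) = (-1)·(-6)/[(-6)·(-11)] = 1/11
L_1(0) = (5)·(-6)/[(6)·(-5)] = 1
L_2(0) = (5)·(-1)/[(11)·(5)] = -1/11
Sum: (-38)·(1/11) + (-2)·(1) + (-27)·(-1/11) = -3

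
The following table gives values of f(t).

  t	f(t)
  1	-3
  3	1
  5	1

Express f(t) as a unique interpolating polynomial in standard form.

L_0(t) = (t - 3)(t - 5) / [8] = (1/8)t^2 - t + 15/8
L_1(t) = (t - 1)(t - 5) / [-4] = -(1/4)t^2 + (3/2)t - 5/4
L_2(t) = (t - 1)(t - 3) / [8] = (1/8)t^2 - (1/2)t + 3/8
f(t) = (-3)·L_0 + 1·L_1 + 1·L_2
  (-3)·L_0(t) = -(3/8)t^2 + 3t - 45/8
  1·L_1(t) = -(1/4)t^2 + (3/2)t - 5/4
  1·L_2(t) = (1/8)t^2 - (1/2)t + 3/8
Adding term by term: -(1/2)t^2 + 4t - 13/2

f(t) = -(1/2)t^2 + 4t - 13/2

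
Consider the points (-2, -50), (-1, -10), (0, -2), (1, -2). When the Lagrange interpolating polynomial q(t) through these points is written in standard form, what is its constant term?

L_0(t) = (t + 1)t(t - 1) / [-6] = -(1/6)t^3 + (1/6)t
L_1(t) = (t + 2)t(t - 1) / [2] = (1/2)t^3 + (1/2)t^2 - t
L_2(t) = (t + 2)(t + 1)(t - 1) / [-2] = -(1/2)t^3 - t^2 + (1/2)t + 1
L_3(t) = (t + 2)(t + 1)t / [6] = (1/6)t^3 + (1/2)t^2 + (1/3)t
q(t) = (-50)·L_0 + (-10)·L_1 + (-2)·L_2 + (-2)·L_3
Only the constant term is needed; take it from each L_i and combine:
(-50)·(0) + (-10)·(0) + (-2)·(1) + (-2)·(0) = -2

-2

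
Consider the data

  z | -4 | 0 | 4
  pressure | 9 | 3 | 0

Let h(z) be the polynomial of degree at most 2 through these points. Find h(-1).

Evaluate each Lagrange basis at z = -1:
L_0(-1) = (-1)·(-5)/[(-4)·(-8)] = 5/32
L_1(-1) = (3)·(-5)/[(4)·(-4)] = 15/16
L_2(-1) = (3)·(-1)/[(8)·(4)] = -3/32
Sum: 9·(5/32) + 3·(15/16) + 0 = 135/32

135/32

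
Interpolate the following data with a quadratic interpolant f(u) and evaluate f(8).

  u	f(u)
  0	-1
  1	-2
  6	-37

-65

Using Newton's divided-difference form:
f[0,1] = (-2 - (-1)) / (1 - 0) = -1
f[1,6] = (-37 - (-2)) / (6 - 1) = -7
f[0,1,6] = (-7 - (-1)) / (6 - 0) = -1
f(8) = -1 + (-1)·(8) + (-1)·(8)·(7) = -65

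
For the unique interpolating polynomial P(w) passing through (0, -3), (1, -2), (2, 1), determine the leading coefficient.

The leading coefficient equals the top divided difference P[0,1,2].
P[0,1] = (-2 - (-3)) / (1 - 0) = 1
P[1,2] = (1 - (-2)) / (2 - 1) = 3
P[0,1,2] = (3 - 1) / (2 - 0) = 1

1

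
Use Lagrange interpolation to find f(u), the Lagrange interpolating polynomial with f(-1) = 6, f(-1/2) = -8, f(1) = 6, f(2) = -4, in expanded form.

L_0(u) = (u + 1/2)(u - 1)(u - 2) / [-3] = -(1/3)u^3 + (5/6)u^2 - (1/6)u - 1/3
L_1(u) = (u + 1)(u - 1)(u - 2) / [15/8] = (8/15)u^3 - (16/15)u^2 - (8/15)u + 16/15
L_2(u) = (u + 1)(u + 1/2)(u - 2) / [-3] = -(1/3)u^3 + (1/6)u^2 + (5/6)u + 1/3
L_3(u) = (u + 1)(u + 1/2)(u - 1) / [15/2] = (2/15)u^3 + (1/15)u^2 - (2/15)u - 1/15
f(u) = 6·L_0 + (-8)·L_1 + 6·L_2 + (-4)·L_3
  6·L_0(u) = -2u^3 + 5u^2 - u - 2
  (-8)·L_1(u) = -(64/15)u^3 + (128/15)u^2 + (64/15)u - 128/15
  6·L_2(u) = -2u^3 + u^2 + 5u + 2
  (-4)·L_3(u) = -(8/15)u^3 - (4/15)u^2 + (8/15)u + 4/15
Adding term by term: -(44/5)u^3 + (214/15)u^2 + (44/5)u - 124/15

f(u) = -(44/5)u^3 + (214/15)u^2 + (44/5)u - 124/15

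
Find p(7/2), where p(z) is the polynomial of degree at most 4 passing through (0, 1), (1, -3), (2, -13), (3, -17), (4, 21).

-103/16

Using Newton's divided-difference form:
p[0,1] = (-3 - 1) / (1 - 0) = -4
p[1,2] = (-13 - (-3)) / (2 - 1) = -10
p[2,3] = (-17 - (-13)) / (3 - 2) = -4
p[3,4] = (21 - (-17)) / (4 - 3) = 38
p[0,1,2] = (-10 - (-4)) / (2 - 0) = -3
p[1,2,3] = (-4 - (-10)) / (3 - 1) = 3
p[2,3,4] = (38 - (-4)) / (4 - 2) = 21
p[0,1,2,3] = (3 - (-3)) / (3 - 0) = 2
p[1,2,3,4] = (21 - 3) / (4 - 1) = 6
p[0,1,2,3,4] = (6 - 2) / (4 - 0) = 1
p(7/2) = 1 + (-4)·(7/2) + (-3)·(7/2)·(5/2) + 2·(7/2)·(5/2)·(3/2) + 1·(7/2)·(5/2)·(3/2)·(1/2) = -103/16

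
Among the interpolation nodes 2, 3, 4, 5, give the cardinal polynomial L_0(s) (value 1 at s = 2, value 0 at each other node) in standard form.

L_0(s) = (s - 3)(s - 4)(s - 5) / [(-1)·(-2)·(-3)]
       = (s^3 - 12s^2 + 47s - 60) / (-6)

L_0(s) = -(1/6)s^3 + 2s^2 - (47/6)s + 10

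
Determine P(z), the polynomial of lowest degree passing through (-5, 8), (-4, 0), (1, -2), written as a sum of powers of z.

P(z) = (19/15)z^2 + (17/5)z - 20/3

L_0(z) = (z + 4)(z - 1) / [6] = (1/6)z^2 + (1/2)z - 2/3
L_1(z) = (z + 5)(z - 1) / [-5] = -(1/5)z^2 - (4/5)z + 1
L_2(z) = (z + 5)(z + 4) / [30] = (1/30)z^2 + (3/10)z + 2/3
P(z) = 8·L_0 + 0·L_1 + (-2)·L_2
  8·L_0(z) = (4/3)z^2 + 4z - 16/3
  0·L_1(z) = 0
  (-2)·L_2(z) = -(1/15)z^2 - (3/5)z - 4/3
Adding term by term: (19/15)z^2 + (17/5)z - 20/3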